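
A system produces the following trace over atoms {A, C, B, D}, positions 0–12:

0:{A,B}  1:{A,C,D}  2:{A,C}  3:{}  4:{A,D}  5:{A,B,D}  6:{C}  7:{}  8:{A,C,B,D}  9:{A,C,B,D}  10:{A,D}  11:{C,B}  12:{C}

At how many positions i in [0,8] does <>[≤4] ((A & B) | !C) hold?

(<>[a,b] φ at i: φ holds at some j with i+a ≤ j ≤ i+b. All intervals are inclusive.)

9

Evaluate at each i in [0,8]:
  i=0: ✓ (witness j=0)
  i=1: ✓ (witness j=3)
  i=2: ✓ (witness j=3)
  i=3: ✓ (witness j=3)
  i=4: ✓ (witness j=4)
  i=5: ✓ (witness j=5)
  i=6: ✓ (witness j=7)
  i=7: ✓ (witness j=7)
  i=8: ✓ (witness j=8)
Positions where it holds: {0, 1, 2, 3, 4, 5, 6, 7, 8} → 9.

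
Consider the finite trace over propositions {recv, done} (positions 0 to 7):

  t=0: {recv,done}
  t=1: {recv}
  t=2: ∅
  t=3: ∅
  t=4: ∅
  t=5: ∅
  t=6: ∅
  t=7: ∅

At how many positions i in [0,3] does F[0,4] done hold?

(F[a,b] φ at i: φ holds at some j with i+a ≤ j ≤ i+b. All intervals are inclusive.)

1

Evaluate at each i in [0,3]:
  i=0: ✓ (witness j=0)
  i=1: ✗ (none in [1,5])
  i=2: ✗ (none in [2,6])
  i=3: ✗ (none in [3,7])
Positions where it holds: {0} → 1.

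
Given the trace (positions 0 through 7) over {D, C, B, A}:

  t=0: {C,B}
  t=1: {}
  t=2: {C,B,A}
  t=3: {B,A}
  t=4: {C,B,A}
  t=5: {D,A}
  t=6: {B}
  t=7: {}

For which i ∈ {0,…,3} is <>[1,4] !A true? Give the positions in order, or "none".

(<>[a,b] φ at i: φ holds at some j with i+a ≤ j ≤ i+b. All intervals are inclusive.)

0, 2, 3

Evaluate at each i in [0,3]:
  i=0: ✓ (witness j=1)
  i=1: ✗ (none in [2,5])
  i=2: ✓ (witness j=6)
  i=3: ✓ (witness j=6)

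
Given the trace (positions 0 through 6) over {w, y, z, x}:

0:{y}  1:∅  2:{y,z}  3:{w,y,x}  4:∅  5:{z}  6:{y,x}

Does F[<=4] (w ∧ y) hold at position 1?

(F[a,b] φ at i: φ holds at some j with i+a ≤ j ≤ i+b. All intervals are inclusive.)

True

Check (w ∧ y) at each j in [1,5]:
  j=1: false
  j=2: false
  j=3: true
  j=4: false
  j=5: false
Found at j=3 → formula holds.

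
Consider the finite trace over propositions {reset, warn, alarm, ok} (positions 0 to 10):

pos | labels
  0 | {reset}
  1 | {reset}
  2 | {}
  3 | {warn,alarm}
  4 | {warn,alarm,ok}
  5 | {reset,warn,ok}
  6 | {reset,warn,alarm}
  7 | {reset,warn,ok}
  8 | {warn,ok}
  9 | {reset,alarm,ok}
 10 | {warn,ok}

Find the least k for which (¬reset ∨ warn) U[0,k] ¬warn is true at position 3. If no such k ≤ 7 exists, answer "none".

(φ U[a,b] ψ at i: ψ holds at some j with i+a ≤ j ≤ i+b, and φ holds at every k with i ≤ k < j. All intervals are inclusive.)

Need earliest j ≥ 3 with ¬warn, and (¬reset ∨ warn) at every k in [3,j-1].
  j=3: rhs fails.
  j=4: rhs fails.
  j=5: rhs fails.
  j=6: rhs fails.
  j=7: rhs fails.
  j=8: rhs fails.
  j=9: rhs holds; lhs holds on [3,8]. k = 6.

6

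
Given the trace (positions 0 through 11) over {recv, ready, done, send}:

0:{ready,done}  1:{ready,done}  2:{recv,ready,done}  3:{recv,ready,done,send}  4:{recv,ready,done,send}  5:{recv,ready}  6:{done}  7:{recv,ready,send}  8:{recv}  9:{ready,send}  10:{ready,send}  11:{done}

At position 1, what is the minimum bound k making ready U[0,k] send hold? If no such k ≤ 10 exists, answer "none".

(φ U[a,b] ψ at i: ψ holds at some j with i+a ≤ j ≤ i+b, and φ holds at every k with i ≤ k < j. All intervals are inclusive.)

Need earliest j ≥ 1 with send, and ready at every k in [1,j-1].
  j=1: rhs fails.
  j=2: rhs fails.
  j=3: rhs holds; lhs holds on [1,2]. k = 2.

2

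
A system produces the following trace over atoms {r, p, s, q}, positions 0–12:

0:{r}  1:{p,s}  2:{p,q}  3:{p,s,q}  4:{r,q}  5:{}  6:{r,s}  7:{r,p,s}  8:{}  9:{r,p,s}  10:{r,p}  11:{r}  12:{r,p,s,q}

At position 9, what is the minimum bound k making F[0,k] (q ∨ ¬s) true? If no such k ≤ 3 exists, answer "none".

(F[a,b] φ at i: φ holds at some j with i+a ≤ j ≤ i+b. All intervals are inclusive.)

1

Scan j = 9,10,… for (q ∨ ¬s):
  j=9: fails
  j=10: holds
First hit at j=10, so smallest k = 10-9 = 1.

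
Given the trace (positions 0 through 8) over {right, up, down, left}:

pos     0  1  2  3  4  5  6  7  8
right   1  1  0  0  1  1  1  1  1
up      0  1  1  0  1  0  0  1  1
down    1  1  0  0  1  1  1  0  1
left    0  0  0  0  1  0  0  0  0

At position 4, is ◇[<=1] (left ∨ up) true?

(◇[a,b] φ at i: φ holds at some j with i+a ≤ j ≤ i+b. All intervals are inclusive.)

Check (left ∨ up) at each j in [4,5]:
  j=4: true
  j=5: false
Found at j=4 → formula holds.

Yes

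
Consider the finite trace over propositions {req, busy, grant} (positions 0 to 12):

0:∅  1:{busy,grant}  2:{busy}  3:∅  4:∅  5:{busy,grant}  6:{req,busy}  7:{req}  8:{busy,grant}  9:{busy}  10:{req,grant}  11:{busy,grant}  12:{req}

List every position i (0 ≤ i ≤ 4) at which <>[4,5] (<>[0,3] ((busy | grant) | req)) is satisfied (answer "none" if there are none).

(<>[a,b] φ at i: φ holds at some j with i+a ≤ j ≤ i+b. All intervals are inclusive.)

Evaluate at each i in [0,4]:
  i=0: ✓ (witness j=4)
  i=1: ✓ (witness j=5)
  i=2: ✓ (witness j=6)
  i=3: ✓ (witness j=7)
  i=4: ✓ (witness j=8)

0, 1, 2, 3, 4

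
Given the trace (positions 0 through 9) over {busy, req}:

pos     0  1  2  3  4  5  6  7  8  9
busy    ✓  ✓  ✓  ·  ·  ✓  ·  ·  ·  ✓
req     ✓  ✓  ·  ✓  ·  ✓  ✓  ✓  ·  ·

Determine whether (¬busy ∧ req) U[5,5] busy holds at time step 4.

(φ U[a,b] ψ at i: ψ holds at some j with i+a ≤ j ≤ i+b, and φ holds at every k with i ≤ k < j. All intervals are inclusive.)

Does not hold

Need some j in [9,9] with busy, and (¬busy ∧ req) at every k in [4,j-1].
  j=9: busy holds, but (¬busy ∧ req) fails at k=4 → not this j.
No j in the window works → until fails.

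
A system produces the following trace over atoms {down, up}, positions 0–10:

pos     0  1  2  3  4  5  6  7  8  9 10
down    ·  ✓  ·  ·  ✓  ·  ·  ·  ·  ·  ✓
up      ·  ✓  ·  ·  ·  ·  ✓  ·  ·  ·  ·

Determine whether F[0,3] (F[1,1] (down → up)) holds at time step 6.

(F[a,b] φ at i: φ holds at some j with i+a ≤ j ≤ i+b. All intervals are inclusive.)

True

Check F[1,1] (down → up) at each j in [6,9]:
  j=6: holds (witness at 7)
  j=7: holds (witness at 8)
  j=8: holds (witness at 9)
  j=9: fails (none in [10,10])
Found at j=6 → formula holds.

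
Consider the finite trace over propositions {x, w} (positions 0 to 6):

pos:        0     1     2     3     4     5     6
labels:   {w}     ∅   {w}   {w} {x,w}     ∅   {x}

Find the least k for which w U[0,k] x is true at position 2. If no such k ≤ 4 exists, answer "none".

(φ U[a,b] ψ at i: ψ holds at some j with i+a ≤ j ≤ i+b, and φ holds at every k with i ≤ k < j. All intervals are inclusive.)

Need earliest j ≥ 2 with x, and w at every k in [2,j-1].
  j=2: rhs fails.
  j=3: rhs fails.
  j=4: rhs holds; lhs holds on [2,3]. k = 2.

2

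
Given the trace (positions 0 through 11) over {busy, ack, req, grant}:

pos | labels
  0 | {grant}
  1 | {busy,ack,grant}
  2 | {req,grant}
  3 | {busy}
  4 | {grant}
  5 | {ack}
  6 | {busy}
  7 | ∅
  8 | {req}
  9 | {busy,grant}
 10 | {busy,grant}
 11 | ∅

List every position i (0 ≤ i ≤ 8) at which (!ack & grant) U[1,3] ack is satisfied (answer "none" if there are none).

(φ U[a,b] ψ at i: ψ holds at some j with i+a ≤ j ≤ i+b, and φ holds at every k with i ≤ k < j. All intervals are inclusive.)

Evaluate at each i in [0,8]:
  i=0: ✓ (rhs at j=1; lhs holds on [0,0])
  i=1: ✗ (no rhs in [2,4])
  i=2: ✗ (lhs fails at k=3 before rhs at j=5)
  i=3: ✗ (lhs fails at k=3 before rhs at j=5)
  i=4: ✓ (rhs at j=5; lhs holds on [4,4])
  i=5: ✗ (no rhs in [6,8])
  i=6: ✗ (no rhs in [7,9])
  i=7: ✗ (no rhs in [8,10])
  i=8: ✗ (no rhs in [9,11])

0, 4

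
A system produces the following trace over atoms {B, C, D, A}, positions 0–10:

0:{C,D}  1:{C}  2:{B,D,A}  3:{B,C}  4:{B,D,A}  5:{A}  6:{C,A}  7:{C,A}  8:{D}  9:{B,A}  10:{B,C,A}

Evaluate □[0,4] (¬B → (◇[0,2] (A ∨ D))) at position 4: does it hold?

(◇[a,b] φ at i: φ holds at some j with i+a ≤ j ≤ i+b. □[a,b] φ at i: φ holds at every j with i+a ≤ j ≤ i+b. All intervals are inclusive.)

Yes

Check (¬B → (◇[0,2] (A ∨ D))) at every j in [4,8]:
  j=4: antecedent false → ✓
  j=5: antecedent true; consequent holds (witness at 5) → ✓
  j=6: antecedent true; consequent holds (witness at 6) → ✓
  j=7: antecedent true; consequent holds (witness at 7) → ✓
  j=8: antecedent true; consequent holds (witness at 8) → ✓
All positions satisfy it → formula holds.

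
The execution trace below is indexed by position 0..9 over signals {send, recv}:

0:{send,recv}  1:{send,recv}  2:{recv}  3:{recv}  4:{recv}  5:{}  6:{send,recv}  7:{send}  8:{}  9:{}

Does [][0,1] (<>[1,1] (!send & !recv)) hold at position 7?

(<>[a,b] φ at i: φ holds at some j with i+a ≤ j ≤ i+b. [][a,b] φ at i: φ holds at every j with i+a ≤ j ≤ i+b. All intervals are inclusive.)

Check <>[1,1] (!send & !recv) at every j in [7,8]:
  j=7: holds (witness at 8)
  j=8: holds (witness at 9)
All positions satisfy it → formula holds.

True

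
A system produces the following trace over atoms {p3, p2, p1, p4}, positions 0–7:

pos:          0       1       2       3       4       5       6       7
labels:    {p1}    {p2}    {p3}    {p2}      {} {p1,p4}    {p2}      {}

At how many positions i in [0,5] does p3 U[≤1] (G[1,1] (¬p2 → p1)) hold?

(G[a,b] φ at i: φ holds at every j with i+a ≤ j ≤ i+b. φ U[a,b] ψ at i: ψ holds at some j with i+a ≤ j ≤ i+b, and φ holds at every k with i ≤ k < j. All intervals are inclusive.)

Evaluate at each i in [0,5]:
  i=0: ✓ (rhs at j=0)
  i=1: ✗ (lhs fails at k=1 before rhs at j=2)
  i=2: ✓ (rhs at j=2)
  i=3: ✗ (lhs fails at k=3 before rhs at j=4)
  i=4: ✓ (rhs at j=4)
  i=5: ✓ (rhs at j=5)
Positions where it holds: {0, 2, 4, 5} → 4.

4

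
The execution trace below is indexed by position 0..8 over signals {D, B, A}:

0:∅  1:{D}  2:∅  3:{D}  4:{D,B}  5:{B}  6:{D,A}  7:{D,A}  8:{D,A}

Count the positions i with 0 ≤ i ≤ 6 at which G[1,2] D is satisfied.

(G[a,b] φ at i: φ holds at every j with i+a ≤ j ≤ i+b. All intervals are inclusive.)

Evaluate at each i in [0,6]:
  i=0: ✗ (fails at j=2)
  i=1: ✗ (fails at j=2)
  i=2: ✓ (all of [3,4])
  i=3: ✗ (fails at j=5)
  i=4: ✗ (fails at j=5)
  i=5: ✓ (all of [6,7])
  i=6: ✓ (all of [7,8])
Positions where it holds: {2, 5, 6} → 3.

3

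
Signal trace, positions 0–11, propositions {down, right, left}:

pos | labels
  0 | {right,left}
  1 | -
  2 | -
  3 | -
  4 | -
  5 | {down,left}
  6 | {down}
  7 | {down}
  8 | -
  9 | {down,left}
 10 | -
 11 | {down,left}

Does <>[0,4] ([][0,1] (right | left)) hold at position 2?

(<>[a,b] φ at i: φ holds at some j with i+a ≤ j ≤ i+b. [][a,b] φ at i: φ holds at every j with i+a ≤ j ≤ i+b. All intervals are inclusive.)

False

Check [][0,1] (right | left) at each j in [2,6]:
  j=2: fails at 2
  j=3: fails at 3
  j=4: fails at 4
  j=5: fails at 6
  j=6: fails at 6
No position in the window satisfies it → formula fails.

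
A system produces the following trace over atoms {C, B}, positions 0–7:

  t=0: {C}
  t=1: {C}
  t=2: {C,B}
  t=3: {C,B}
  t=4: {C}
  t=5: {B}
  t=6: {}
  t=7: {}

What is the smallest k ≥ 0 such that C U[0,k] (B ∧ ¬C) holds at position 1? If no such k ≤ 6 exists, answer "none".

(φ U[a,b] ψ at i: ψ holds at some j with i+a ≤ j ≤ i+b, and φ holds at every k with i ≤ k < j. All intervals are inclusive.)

Need earliest j ≥ 1 with (B ∧ ¬C), and C at every k in [1,j-1].
  j=1: rhs fails.
  j=2: rhs fails.
  j=3: rhs fails.
  j=4: rhs fails.
  j=5: rhs holds; lhs holds on [1,4]. k = 4.

4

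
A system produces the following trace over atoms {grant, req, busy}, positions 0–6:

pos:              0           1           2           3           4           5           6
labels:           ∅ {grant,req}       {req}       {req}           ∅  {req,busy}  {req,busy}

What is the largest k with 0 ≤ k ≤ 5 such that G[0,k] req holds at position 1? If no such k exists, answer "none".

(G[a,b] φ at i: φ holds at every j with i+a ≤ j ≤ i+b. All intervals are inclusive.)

req must hold from j=1 onward; find where it first fails.
  j=1: holds
  j=2: holds
  j=3: holds
  j=4: fails
Holds on [1,3], so largest k = 2.

2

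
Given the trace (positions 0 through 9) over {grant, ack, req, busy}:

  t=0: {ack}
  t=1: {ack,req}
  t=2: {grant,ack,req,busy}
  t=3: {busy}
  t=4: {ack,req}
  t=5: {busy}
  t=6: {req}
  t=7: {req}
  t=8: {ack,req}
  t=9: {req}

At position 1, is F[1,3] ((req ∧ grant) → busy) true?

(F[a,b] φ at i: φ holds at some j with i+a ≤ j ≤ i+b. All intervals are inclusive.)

Check ((req ∧ grant) → busy) at each j in [2,4]:
  j=2: true
  j=3: true
  j=4: true
Found at j=2 → formula holds.

Yes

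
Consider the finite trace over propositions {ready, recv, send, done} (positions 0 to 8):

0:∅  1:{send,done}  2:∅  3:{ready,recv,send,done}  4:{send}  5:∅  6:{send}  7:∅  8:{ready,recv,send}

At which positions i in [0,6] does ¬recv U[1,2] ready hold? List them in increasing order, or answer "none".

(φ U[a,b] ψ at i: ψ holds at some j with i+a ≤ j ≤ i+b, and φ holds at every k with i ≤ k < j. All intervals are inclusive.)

1, 2, 6

Evaluate at each i in [0,6]:
  i=0: ✗ (no rhs in [1,2])
  i=1: ✓ (rhs at j=3; lhs holds on [1,2])
  i=2: ✓ (rhs at j=3; lhs holds on [2,2])
  i=3: ✗ (no rhs in [4,5])
  i=4: ✗ (no rhs in [5,6])
  i=5: ✗ (no rhs in [6,7])
  i=6: ✓ (rhs at j=8; lhs holds on [6,7])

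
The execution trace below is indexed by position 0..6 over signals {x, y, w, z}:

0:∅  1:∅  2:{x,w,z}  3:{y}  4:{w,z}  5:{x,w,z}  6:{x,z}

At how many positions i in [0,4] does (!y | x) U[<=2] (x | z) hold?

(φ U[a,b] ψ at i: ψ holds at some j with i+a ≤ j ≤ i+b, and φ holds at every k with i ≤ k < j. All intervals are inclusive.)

Evaluate at each i in [0,4]:
  i=0: ✓ (rhs at j=2; lhs holds on [0,1])
  i=1: ✓ (rhs at j=2; lhs holds on [1,1])
  i=2: ✓ (rhs at j=2)
  i=3: ✗ (lhs fails at k=3 before rhs at j=4)
  i=4: ✓ (rhs at j=4)
Positions where it holds: {0, 1, 2, 4} → 4.

4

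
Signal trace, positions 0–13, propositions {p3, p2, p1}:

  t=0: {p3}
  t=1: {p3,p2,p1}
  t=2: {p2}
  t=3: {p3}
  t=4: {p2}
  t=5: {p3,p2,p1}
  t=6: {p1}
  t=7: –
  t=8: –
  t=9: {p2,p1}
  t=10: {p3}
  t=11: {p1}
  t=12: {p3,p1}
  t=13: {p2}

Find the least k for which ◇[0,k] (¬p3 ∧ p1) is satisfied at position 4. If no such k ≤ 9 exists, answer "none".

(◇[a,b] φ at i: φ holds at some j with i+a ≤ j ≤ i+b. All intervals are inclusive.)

Scan j = 4,5,… for (¬p3 ∧ p1):
  j=4: fails
  j=5: fails
  j=6: holds
First hit at j=6, so smallest k = 6-4 = 2.

2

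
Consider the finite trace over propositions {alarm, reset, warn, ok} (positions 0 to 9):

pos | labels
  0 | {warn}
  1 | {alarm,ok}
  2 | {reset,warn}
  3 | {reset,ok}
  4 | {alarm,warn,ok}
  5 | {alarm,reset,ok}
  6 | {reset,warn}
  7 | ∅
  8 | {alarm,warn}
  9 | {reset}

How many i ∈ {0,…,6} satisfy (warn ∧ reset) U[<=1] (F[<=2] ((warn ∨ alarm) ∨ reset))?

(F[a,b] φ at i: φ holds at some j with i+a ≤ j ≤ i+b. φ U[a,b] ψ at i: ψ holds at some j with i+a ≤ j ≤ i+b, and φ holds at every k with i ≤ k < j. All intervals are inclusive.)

7

Evaluate at each i in [0,6]:
  i=0: ✓ (rhs at j=0)
  i=1: ✓ (rhs at j=1)
  i=2: ✓ (rhs at j=2)
  i=3: ✓ (rhs at j=3)
  i=4: ✓ (rhs at j=4)
  i=5: ✓ (rhs at j=5)
  i=6: ✓ (rhs at j=6)
Positions where it holds: {0, 1, 2, 3, 4, 5, 6} → 7.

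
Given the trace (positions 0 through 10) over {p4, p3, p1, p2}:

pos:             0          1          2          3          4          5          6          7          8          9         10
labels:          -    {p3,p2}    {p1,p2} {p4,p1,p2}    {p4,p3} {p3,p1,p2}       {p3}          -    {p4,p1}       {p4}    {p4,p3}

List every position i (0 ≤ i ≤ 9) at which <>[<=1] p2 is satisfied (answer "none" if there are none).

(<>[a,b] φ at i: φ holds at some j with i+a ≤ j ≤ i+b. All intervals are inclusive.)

Evaluate at each i in [0,9]:
  i=0: ✓ (witness j=1)
  i=1: ✓ (witness j=1)
  i=2: ✓ (witness j=2)
  i=3: ✓ (witness j=3)
  i=4: ✓ (witness j=5)
  i=5: ✓ (witness j=5)
  i=6: ✗ (none in [6,7])
  i=7: ✗ (none in [7,8])
  i=8: ✗ (none in [8,9])
  i=9: ✗ (none in [9,10])

0, 1, 2, 3, 4, 5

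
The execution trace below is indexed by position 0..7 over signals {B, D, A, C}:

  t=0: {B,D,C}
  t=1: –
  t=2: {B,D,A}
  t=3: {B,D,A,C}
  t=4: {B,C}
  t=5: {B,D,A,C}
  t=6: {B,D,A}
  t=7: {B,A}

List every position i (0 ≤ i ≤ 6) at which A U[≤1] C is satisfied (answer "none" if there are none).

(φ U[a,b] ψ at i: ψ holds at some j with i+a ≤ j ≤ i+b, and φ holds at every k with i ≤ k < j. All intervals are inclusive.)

0, 2, 3, 4, 5

Evaluate at each i in [0,6]:
  i=0: ✓ (rhs at j=0)
  i=1: ✗ (no rhs in [1,2])
  i=2: ✓ (rhs at j=3; lhs holds on [2,2])
  i=3: ✓ (rhs at j=3)
  i=4: ✓ (rhs at j=4)
  i=5: ✓ (rhs at j=5)
  i=6: ✗ (no rhs in [6,7])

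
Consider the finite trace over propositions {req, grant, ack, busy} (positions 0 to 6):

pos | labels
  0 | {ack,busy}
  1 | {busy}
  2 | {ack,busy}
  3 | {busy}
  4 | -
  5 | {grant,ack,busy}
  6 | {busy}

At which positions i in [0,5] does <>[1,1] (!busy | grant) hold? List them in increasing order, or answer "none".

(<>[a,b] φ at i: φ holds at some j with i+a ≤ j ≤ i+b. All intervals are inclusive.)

3, 4

Evaluate at each i in [0,5]:
  i=0: ✗ (none in [1,1])
  i=1: ✗ (none in [2,2])
  i=2: ✗ (none in [3,3])
  i=3: ✓ (witness j=4)
  i=4: ✓ (witness j=5)
  i=5: ✗ (none in [6,6])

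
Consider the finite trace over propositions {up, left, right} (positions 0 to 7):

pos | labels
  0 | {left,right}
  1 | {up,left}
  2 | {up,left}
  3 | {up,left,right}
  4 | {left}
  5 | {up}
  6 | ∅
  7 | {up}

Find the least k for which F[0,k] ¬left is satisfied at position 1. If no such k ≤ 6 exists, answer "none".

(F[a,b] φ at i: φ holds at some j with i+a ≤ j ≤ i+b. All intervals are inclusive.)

Scan j = 1,2,… for ¬left:
  j=1: fails
  j=2: fails
  j=3: fails
  j=4: fails
  j=5: holds
First hit at j=5, so smallest k = 5-1 = 4.

4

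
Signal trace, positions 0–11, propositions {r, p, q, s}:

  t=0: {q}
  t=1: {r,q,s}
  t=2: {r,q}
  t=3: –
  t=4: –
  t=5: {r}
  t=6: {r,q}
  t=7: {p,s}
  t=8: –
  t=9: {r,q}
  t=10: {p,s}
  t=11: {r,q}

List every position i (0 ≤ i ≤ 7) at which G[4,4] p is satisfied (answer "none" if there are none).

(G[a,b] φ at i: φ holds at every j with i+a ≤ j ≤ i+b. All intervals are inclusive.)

Evaluate at each i in [0,7]:
  i=0: ✗ (fails at j=4)
  i=1: ✗ (fails at j=5)
  i=2: ✗ (fails at j=6)
  i=3: ✓ (all of [7,7])
  i=4: ✗ (fails at j=8)
  i=5: ✗ (fails at j=9)
  i=6: ✓ (all of [10,10])
  i=7: ✗ (fails at j=11)

3, 6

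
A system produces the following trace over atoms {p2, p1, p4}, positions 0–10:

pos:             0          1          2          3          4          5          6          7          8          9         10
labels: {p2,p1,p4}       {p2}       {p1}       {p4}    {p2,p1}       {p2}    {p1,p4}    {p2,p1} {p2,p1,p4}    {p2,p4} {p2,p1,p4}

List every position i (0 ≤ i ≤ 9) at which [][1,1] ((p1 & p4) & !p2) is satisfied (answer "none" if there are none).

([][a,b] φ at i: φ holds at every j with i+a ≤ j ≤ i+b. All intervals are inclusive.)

Evaluate at each i in [0,9]:
  i=0: ✗ (fails at j=1)
  i=1: ✗ (fails at j=2)
  i=2: ✗ (fails at j=3)
  i=3: ✗ (fails at j=4)
  i=4: ✗ (fails at j=5)
  i=5: ✓ (all of [6,6])
  i=6: ✗ (fails at j=7)
  i=7: ✗ (fails at j=8)
  i=8: ✗ (fails at j=9)
  i=9: ✗ (fails at j=10)

5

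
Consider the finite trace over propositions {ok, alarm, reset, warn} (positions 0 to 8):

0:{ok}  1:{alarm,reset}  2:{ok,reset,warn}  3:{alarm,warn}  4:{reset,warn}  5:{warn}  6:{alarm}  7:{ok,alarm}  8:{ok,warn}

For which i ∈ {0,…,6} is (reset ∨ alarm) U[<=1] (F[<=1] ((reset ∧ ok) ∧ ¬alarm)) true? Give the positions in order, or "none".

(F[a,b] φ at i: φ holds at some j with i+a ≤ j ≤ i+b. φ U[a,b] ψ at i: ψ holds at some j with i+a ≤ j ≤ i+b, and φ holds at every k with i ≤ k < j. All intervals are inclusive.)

Evaluate at each i in [0,6]:
  i=0: ✗ (lhs fails at k=0 before rhs at j=1)
  i=1: ✓ (rhs at j=1)
  i=2: ✓ (rhs at j=2)
  i=3: ✗ (no rhs in [3,4])
  i=4: ✗ (no rhs in [4,5])
  i=5: ✗ (no rhs in [5,6])
  i=6: ✗ (no rhs in [6,7])

1, 2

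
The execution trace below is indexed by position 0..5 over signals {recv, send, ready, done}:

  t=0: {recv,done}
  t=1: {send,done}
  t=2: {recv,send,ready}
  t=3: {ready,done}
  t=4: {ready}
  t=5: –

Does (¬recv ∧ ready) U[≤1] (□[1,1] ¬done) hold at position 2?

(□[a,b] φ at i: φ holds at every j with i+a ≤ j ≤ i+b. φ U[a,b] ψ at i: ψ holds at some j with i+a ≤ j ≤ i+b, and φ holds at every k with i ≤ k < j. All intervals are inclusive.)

Need some j in [2,3] with □[1,1] ¬done, and (¬recv ∧ ready) at every k in [2,j-1].
  j=2: □[1,1] ¬done — fails at 3.
  j=3: □[1,1] ¬done holds, but (¬recv ∧ ready) fails at k=2 → not this j.
No j in the window works → until fails.

No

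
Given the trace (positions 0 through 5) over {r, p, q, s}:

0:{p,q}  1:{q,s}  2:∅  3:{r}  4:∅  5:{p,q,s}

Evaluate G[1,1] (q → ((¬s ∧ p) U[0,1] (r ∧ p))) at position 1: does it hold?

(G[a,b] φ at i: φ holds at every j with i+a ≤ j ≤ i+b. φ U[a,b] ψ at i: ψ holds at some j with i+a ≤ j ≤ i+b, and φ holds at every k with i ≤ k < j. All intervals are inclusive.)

Check (q → ((¬s ∧ p) U[0,1] (r ∧ p))) at every j in [2,2]:
  j=2: antecedent false → ✓
All positions satisfy it → formula holds.

Yes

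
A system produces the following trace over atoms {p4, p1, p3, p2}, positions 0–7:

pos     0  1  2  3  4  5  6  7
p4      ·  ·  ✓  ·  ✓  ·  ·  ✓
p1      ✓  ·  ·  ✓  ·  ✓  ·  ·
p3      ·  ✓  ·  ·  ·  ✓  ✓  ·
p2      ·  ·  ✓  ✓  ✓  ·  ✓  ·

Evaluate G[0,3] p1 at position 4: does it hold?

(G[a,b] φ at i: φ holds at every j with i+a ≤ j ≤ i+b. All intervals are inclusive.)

No

Check p1 at every j in [4,7]:
  j=4: false
  j=5: true
  j=6: false
  j=7: false
Fails at j=4 → formula fails.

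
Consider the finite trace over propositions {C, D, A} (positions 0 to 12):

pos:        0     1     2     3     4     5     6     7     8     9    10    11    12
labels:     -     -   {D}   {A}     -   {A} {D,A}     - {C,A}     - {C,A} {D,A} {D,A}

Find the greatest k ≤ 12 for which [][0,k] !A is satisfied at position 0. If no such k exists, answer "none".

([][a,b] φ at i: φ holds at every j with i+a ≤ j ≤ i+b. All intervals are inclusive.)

2

!A must hold from j=0 onward; find where it first fails.
  j=0: holds
  j=1: holds
  j=2: holds
  j=3: fails
Holds on [0,2], so largest k = 2.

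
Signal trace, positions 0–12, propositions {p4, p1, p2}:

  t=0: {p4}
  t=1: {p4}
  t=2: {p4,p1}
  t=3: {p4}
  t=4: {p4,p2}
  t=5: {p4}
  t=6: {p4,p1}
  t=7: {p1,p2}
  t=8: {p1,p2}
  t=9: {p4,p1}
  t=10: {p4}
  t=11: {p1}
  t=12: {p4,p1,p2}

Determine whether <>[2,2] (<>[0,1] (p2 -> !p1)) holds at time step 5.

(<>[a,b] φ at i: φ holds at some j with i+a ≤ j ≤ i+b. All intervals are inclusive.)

Check <>[0,1] (p2 -> !p1) at each j in [7,7]:
  j=7: fails (none in [7,8])
No position in the window satisfies it → formula fails.

Does not hold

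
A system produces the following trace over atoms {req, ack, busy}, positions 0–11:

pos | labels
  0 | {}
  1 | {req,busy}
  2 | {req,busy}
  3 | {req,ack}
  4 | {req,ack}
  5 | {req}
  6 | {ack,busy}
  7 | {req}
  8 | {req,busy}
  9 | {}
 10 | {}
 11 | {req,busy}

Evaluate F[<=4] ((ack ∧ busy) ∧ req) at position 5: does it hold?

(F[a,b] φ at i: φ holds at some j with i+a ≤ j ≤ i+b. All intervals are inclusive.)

No

Check ((ack ∧ busy) ∧ req) at each j in [5,9]:
  j=5: false
  j=6: false
  j=7: false
  j=8: false
  j=9: false
No position in the window satisfies it → formula fails.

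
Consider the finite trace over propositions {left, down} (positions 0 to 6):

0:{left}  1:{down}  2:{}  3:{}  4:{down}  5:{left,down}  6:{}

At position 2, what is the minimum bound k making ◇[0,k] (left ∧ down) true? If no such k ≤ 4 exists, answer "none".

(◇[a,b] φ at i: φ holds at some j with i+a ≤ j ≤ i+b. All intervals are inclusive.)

Scan j = 2,3,… for (left ∧ down):
  j=2: fails
  j=3: fails
  j=4: fails
  j=5: holds
First hit at j=5, so smallest k = 5-2 = 3.

3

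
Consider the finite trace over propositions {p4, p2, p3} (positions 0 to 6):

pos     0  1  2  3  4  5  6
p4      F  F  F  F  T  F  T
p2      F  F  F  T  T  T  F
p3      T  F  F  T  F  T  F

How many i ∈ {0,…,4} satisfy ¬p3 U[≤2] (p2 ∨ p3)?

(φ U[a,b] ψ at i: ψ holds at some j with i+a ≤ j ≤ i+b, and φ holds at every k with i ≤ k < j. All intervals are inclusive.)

5

Evaluate at each i in [0,4]:
  i=0: ✓ (rhs at j=0)
  i=1: ✓ (rhs at j=3; lhs holds on [1,2])
  i=2: ✓ (rhs at j=3; lhs holds on [2,2])
  i=3: ✓ (rhs at j=3)
  i=4: ✓ (rhs at j=4)
Positions where it holds: {0, 1, 2, 3, 4} → 5.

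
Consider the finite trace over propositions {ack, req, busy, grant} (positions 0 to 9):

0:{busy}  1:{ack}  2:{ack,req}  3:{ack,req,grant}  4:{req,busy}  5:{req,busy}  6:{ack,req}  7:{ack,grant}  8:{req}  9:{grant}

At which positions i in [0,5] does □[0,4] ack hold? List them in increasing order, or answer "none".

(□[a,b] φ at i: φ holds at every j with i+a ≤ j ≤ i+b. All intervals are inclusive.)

none

Evaluate at each i in [0,5]:
  i=0: ✗ (fails at j=0)
  i=1: ✗ (fails at j=4)
  i=2: ✗ (fails at j=4)
  i=3: ✗ (fails at j=4)
  i=4: ✗ (fails at j=4)
  i=5: ✗ (fails at j=5)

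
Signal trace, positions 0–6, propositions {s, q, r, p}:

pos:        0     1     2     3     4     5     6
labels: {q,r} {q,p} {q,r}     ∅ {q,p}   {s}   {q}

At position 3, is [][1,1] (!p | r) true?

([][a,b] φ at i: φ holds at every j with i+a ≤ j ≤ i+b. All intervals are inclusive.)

False

Check (!p | r) at every j in [4,4]:
  j=4: false
Fails at j=4 → formula fails.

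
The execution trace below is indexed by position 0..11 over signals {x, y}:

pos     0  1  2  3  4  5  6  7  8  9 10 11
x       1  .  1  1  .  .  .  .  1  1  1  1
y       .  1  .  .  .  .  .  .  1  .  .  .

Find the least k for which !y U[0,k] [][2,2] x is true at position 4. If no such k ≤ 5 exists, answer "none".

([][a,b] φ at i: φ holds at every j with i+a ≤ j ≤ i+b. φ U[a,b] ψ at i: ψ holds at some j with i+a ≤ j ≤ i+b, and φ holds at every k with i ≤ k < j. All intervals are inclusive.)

2

Need earliest j ≥ 4 with [][2,2] x, and !y at every k in [4,j-1].
  j=4: rhs fails.
  j=5: rhs fails.
  j=6: rhs holds; lhs holds on [4,5]. k = 2.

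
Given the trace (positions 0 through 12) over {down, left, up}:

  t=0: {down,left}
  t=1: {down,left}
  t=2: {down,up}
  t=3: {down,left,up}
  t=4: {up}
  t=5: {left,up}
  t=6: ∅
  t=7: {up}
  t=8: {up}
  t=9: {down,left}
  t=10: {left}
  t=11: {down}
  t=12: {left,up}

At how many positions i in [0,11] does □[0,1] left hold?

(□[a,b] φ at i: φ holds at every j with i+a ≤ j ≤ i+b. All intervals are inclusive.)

2

Evaluate at each i in [0,11]:
  i=0: ✓ (all of [0,1])
  i=1: ✗ (fails at j=2)
  i=2: ✗ (fails at j=2)
  i=3: ✗ (fails at j=4)
  i=4: ✗ (fails at j=4)
  i=5: ✗ (fails at j=6)
  i=6: ✗ (fails at j=6)
  i=7: ✗ (fails at j=7)
  i=8: ✗ (fails at j=8)
  i=9: ✓ (all of [9,10])
  i=10: ✗ (fails at j=11)
  i=11: ✗ (fails at j=11)
Positions where it holds: {0, 9} → 2.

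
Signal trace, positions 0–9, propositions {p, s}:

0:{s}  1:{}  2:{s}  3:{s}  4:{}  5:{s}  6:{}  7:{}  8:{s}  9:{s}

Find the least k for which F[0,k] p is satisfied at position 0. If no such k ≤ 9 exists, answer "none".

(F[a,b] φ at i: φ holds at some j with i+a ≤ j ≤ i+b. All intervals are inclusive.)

Scan j = 0,1,… for p:
  j=0: fails
  j=1: fails
  j=2: fails
  j=3: fails
  j=4: fails
  j=5: fails
  j=6: fails
  j=7: fails
  j=8: fails
  j=9: fails
No j in [0,9] satisfies it → none.

none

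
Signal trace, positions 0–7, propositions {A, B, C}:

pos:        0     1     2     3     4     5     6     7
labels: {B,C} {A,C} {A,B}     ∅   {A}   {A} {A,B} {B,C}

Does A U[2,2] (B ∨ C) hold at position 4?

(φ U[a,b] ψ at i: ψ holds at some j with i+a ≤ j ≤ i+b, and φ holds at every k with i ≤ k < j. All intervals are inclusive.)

Need some j in [6,6] with (B ∨ C), and A at every k in [4,j-1].
  j=6: (B ∨ C) holds; A holds at every k in [4,5] → satisfied.

Holds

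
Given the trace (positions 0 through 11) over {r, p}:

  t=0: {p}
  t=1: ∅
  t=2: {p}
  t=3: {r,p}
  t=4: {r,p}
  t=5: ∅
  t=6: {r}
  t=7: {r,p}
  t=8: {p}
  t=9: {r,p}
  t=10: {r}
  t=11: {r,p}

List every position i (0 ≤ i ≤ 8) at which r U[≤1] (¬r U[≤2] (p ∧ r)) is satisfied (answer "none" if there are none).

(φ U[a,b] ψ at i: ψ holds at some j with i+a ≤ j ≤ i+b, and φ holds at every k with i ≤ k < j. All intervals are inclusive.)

Evaluate at each i in [0,8]:
  i=0: ✗ (lhs fails at k=0 before rhs at j=1)
  i=1: ✓ (rhs at j=1)
  i=2: ✓ (rhs at j=2)
  i=3: ✓ (rhs at j=3)
  i=4: ✓ (rhs at j=4)
  i=5: ✗ (no rhs in [5,6])
  i=6: ✓ (rhs at j=7; lhs holds on [6,6])
  i=7: ✓ (rhs at j=7)
  i=8: ✓ (rhs at j=8)

1, 2, 3, 4, 6, 7, 8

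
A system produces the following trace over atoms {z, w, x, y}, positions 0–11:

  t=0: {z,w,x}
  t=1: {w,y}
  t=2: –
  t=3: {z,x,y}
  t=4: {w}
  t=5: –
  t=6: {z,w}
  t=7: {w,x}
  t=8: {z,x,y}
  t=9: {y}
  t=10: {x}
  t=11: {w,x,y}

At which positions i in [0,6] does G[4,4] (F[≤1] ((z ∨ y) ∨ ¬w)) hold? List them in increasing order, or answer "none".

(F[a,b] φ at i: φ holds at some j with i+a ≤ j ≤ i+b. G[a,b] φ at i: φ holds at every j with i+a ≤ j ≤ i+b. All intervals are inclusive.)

Evaluate at each i in [0,6]:
  i=0: ✓ (all of [4,4])
  i=1: ✓ (all of [5,5])
  i=2: ✓ (all of [6,6])
  i=3: ✓ (all of [7,7])
  i=4: ✓ (all of [8,8])
  i=5: ✓ (all of [9,9])
  i=6: ✓ (all of [10,10])

0, 1, 2, 3, 4, 5, 6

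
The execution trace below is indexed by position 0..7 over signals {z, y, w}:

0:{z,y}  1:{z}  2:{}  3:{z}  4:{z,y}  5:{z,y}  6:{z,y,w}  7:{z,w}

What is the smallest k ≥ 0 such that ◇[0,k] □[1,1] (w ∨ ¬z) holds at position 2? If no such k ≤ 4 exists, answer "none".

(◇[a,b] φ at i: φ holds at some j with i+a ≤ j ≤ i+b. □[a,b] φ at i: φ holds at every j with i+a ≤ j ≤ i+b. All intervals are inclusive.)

3

Scan j = 2,3,… for □[1,1] (w ∨ ¬z):
  j=2: fails
  j=3: fails
  j=4: fails
  j=5: holds
First hit at j=5, so smallest k = 5-2 = 3.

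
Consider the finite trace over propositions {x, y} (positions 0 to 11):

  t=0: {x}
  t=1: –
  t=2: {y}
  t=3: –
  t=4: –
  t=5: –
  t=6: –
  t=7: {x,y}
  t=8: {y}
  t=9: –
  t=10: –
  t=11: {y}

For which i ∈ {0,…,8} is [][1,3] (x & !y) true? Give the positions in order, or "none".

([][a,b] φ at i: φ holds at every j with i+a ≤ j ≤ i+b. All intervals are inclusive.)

none

Evaluate at each i in [0,8]:
  i=0: ✗ (fails at j=1)
  i=1: ✗ (fails at j=2)
  i=2: ✗ (fails at j=3)
  i=3: ✗ (fails at j=4)
  i=4: ✗ (fails at j=5)
  i=5: ✗ (fails at j=6)
  i=6: ✗ (fails at j=7)
  i=7: ✗ (fails at j=8)
  i=8: ✗ (fails at j=9)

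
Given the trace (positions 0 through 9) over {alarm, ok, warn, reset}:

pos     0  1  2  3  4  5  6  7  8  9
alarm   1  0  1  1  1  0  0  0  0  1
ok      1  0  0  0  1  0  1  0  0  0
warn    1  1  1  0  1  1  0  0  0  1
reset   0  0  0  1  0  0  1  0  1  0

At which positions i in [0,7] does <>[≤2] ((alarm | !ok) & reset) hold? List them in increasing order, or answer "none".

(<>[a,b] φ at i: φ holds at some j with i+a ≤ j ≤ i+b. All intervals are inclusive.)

1, 2, 3, 6, 7

Evaluate at each i in [0,7]:
  i=0: ✗ (none in [0,2])
  i=1: ✓ (witness j=3)
  i=2: ✓ (witness j=3)
  i=3: ✓ (witness j=3)
  i=4: ✗ (none in [4,6])
  i=5: ✗ (none in [5,7])
  i=6: ✓ (witness j=8)
  i=7: ✓ (witness j=8)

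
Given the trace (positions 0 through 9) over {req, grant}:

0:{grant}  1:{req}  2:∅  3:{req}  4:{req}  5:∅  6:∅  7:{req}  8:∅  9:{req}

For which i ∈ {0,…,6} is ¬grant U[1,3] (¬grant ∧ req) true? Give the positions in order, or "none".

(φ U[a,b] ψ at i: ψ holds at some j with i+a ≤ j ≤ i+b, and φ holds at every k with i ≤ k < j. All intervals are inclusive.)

1, 2, 3, 4, 5, 6

Evaluate at each i in [0,6]:
  i=0: ✗ (lhs fails at k=0 before rhs at j=1)
  i=1: ✓ (rhs at j=3; lhs holds on [1,2])
  i=2: ✓ (rhs at j=3; lhs holds on [2,2])
  i=3: ✓ (rhs at j=4; lhs holds on [3,3])
  i=4: ✓ (rhs at j=7; lhs holds on [4,6])
  i=5: ✓ (rhs at j=7; lhs holds on [5,6])
  i=6: ✓ (rhs at j=7; lhs holds on [6,6])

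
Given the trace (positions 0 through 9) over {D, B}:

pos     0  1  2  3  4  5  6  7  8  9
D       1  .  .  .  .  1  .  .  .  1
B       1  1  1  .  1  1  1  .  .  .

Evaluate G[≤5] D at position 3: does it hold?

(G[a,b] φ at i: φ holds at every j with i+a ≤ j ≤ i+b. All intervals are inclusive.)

No

Check D at every j in [3,8]:
  j=3: false
  j=4: false
  j=5: true
  j=6: false
  j=7: false
  j=8: false
Fails at j=3 → formula fails.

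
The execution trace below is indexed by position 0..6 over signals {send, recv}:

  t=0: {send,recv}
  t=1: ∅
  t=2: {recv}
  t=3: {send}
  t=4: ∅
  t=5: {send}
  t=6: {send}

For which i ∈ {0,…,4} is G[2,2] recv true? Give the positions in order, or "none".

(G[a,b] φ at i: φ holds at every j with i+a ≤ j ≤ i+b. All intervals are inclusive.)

0

Evaluate at each i in [0,4]:
  i=0: ✓ (all of [2,2])
  i=1: ✗ (fails at j=3)
  i=2: ✗ (fails at j=4)
  i=3: ✗ (fails at j=5)
  i=4: ✗ (fails at j=6)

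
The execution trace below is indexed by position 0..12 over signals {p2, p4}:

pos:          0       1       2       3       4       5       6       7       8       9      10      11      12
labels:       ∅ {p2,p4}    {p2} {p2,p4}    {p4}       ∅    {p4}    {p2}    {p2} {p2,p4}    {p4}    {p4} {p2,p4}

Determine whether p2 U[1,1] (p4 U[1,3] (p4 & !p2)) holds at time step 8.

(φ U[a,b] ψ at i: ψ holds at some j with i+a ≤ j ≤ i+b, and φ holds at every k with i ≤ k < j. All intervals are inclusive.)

Holds

Need some j in [9,9] with (p4 U[1,3] (p4 & !p2)), and p2 at every k in [8,j-1].
  j=9: (p4 U[1,3] (p4 & !p2)) holds; p2 holds at every k in [8,8] → satisfied.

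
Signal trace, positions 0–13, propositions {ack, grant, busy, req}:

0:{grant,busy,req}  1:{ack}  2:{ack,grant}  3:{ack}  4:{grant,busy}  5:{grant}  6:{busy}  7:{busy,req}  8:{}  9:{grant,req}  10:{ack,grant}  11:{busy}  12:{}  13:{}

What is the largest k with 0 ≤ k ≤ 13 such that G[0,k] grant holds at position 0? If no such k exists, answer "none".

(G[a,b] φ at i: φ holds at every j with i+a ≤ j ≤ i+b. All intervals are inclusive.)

0

grant must hold from j=0 onward; find where it first fails.
  j=0: holds
  j=1: fails
Holds on [0,0], so largest k = 0.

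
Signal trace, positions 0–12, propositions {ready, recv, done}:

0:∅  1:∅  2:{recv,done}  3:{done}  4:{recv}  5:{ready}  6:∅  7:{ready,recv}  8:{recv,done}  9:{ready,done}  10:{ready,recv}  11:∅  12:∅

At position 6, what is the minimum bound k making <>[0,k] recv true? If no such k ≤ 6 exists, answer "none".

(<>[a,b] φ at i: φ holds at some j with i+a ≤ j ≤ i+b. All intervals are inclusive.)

Scan j = 6,7,… for recv:
  j=6: fails
  j=7: holds
First hit at j=7, so smallest k = 7-6 = 1.

1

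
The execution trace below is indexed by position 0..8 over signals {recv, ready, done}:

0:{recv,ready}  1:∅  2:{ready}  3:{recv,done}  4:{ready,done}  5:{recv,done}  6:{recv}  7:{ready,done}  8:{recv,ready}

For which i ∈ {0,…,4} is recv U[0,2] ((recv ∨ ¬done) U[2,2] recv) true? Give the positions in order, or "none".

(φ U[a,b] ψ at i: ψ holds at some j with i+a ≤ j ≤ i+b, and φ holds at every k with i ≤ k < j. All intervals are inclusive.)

Evaluate at each i in [0,4]:
  i=0: ✓ (rhs at j=1; lhs holds on [0,0])
  i=1: ✓ (rhs at j=1)
  i=2: ✗ (no rhs in [2,4])
  i=3: ✗ (no rhs in [3,5])
  i=4: ✗ (no rhs in [4,6])

0, 1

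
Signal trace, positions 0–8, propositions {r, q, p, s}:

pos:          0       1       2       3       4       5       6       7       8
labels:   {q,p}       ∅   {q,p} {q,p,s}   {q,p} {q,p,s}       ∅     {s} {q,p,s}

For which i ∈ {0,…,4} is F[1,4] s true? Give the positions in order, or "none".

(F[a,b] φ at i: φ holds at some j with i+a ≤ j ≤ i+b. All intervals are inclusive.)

Evaluate at each i in [0,4]:
  i=0: ✓ (witness j=3)
  i=1: ✓ (witness j=3)
  i=2: ✓ (witness j=3)
  i=3: ✓ (witness j=5)
  i=4: ✓ (witness j=5)

0, 1, 2, 3, 4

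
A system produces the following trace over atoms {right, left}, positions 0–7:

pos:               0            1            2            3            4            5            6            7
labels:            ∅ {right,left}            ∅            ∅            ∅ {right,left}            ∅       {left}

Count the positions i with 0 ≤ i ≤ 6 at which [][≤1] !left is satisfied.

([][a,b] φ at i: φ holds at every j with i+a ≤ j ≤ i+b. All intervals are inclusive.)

2

Evaluate at each i in [0,6]:
  i=0: ✗ (fails at j=1)
  i=1: ✗ (fails at j=1)
  i=2: ✓ (all of [2,3])
  i=3: ✓ (all of [3,4])
  i=4: ✗ (fails at j=5)
  i=5: ✗ (fails at j=5)
  i=6: ✗ (fails at j=7)
Positions where it holds: {2, 3} → 2.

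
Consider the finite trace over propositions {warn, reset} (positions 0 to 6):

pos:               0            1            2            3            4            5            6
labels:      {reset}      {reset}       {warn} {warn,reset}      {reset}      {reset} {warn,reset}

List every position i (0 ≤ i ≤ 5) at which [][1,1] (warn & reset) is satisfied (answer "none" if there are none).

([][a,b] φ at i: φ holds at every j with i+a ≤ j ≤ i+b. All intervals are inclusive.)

Evaluate at each i in [0,5]:
  i=0: ✗ (fails at j=1)
  i=1: ✗ (fails at j=2)
  i=2: ✓ (all of [3,3])
  i=3: ✗ (fails at j=4)
  i=4: ✗ (fails at j=5)
  i=5: ✓ (all of [6,6])

2, 5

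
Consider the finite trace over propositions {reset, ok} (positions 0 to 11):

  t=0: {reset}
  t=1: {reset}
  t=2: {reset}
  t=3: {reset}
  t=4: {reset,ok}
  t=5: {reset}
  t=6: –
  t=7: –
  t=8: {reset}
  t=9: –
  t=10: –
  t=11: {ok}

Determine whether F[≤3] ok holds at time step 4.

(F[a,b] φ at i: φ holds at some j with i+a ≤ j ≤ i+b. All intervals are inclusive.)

Check ok at each j in [4,7]:
  j=4: true
  j=5: false
  j=6: false
  j=7: false
Found at j=4 → formula holds.

Yes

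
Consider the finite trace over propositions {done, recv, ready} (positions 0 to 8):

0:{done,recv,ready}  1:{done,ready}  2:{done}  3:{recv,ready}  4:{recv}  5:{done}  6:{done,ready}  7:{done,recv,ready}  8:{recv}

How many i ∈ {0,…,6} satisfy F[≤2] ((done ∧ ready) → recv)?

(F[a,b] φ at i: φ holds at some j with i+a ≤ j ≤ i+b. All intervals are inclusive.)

Evaluate at each i in [0,6]:
  i=0: ✓ (witness j=0)
  i=1: ✓ (witness j=2)
  i=2: ✓ (witness j=2)
  i=3: ✓ (witness j=3)
  i=4: ✓ (witness j=4)
  i=5: ✓ (witness j=5)
  i=6: ✓ (witness j=7)
Positions where it holds: {0, 1, 2, 3, 4, 5, 6} → 7.

7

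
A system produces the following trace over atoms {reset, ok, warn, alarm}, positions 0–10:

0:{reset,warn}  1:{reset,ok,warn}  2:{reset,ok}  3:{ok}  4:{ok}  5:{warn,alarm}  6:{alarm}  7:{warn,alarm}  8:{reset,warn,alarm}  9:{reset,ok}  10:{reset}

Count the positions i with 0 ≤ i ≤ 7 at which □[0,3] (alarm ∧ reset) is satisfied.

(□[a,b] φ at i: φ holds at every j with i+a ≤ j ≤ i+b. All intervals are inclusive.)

Evaluate at each i in [0,7]:
  i=0: ✗ (fails at j=0)
  i=1: ✗ (fails at j=1)
  i=2: ✗ (fails at j=2)
  i=3: ✗ (fails at j=3)
  i=4: ✗ (fails at j=4)
  i=5: ✗ (fails at j=5)
  i=6: ✗ (fails at j=6)
  i=7: ✗ (fails at j=7)
Positions where it holds: {} → 0.

0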